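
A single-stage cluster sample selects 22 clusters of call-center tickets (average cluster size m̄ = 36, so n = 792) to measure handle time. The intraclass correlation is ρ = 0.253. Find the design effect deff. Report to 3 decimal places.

deff = 1 + (36 − 1)·0.253 = 1 + 8.855 = 9.855.

9.855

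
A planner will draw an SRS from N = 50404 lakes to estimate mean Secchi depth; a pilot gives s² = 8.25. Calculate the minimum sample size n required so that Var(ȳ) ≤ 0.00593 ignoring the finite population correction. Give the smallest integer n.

1392

Without fpc, n₀ = s²/D = 8.25/0.00593 = 1391.2310.
Rounding up, n = 1392.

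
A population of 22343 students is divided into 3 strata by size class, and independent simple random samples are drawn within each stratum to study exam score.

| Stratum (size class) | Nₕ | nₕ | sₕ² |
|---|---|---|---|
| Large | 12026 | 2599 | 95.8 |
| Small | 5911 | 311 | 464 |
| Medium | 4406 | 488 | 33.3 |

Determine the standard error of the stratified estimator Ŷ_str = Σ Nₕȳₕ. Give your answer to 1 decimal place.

Var(Ŷ_str) = Σₕ Nₕ²(1 − fₕ)sₕ²/nₕ.
Large: 12026²·(1 − 2599/12026)·95.8/2599 = 4.1788226 × 10^6.
Small: 5911²·(1 − 311/5911)·464/311 = 4.938631 × 10^7.
Medium: 4406²·(1 − 488/4406)·33.3/488 = 1.1779676 × 10^6.
Sum = 5.47431 × 10^7.
SE = √(5.47431 × 10^7) = 7398.9.

7398.9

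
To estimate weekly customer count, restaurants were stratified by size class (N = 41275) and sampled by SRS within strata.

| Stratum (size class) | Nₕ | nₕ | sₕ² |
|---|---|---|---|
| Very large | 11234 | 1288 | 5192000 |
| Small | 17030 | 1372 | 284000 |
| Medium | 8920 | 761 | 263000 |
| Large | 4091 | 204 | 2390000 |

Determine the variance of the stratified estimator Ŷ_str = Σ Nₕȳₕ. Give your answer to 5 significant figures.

7.1705 × 10^11

Var(Ŷ_str) = Σₕ Nₕ²(1 − fₕ)sₕ²/nₕ.
Very large: 11234²·(1 − 1288/11234)·5192000/1288 = 4.5040344 × 10^11.
Small: 17030²·(1 − 1372/17030)·284000/1372 = 5.5196961 × 10^10.
Medium: 8920²·(1 − 761/8920)·263000/761 = 2.5152021 × 10^10.
Large: 4091²·(1 − 204/4091)·2390000/204 = 1.8629953 × 10^11.
Sum = 7.1705195 × 10^11.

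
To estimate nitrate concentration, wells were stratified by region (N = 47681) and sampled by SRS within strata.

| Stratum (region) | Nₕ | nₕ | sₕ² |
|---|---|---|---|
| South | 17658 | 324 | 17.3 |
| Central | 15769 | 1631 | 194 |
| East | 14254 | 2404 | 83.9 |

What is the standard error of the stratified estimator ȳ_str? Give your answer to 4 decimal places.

Var(ȳ_str) = Σₕ Wₕ²(1 − fₕ)sₕ²/nₕ with Wₕ = Nₕ/N, N = 47681.
South: Wₕ = 0.37033619; term = 0.37033619²·(1 − 0.01834862)·17.3/324 = 0.0071887054.
Central: Wₕ = 0.33071873; term = 0.33071873²·(1 − 0.10343078)·194/1631 = 0.011664045.
East: Wₕ = 0.29894507; term = 0.29894507²·(1 − 0.16865441)·83.9/2404 = 0.0025929366.
Sum = 0.021445687.
SE = √(0.021445687) = 0.1464.

0.1464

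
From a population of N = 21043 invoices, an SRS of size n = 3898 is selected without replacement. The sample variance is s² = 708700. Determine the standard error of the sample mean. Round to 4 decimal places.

Under SRS without replacement, Var(ȳ) = (1 − f)·s²/n with f = n/N = 3898/21043 = 0.18523975.
Var(ȳ) = (1 − 0.18523975)·708700/3898 = 0.81476025·181.81119 = 148.13253.
SE(ȳ) = √(148.13253) = 12.1710.

12.1710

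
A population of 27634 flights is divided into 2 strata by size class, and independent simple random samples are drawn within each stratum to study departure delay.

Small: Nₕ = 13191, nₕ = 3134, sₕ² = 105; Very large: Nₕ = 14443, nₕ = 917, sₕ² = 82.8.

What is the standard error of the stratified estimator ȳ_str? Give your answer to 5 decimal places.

0.17006

Var(ȳ_str) = Σₕ Wₕ²(1 − fₕ)sₕ²/nₕ with Wₕ = Nₕ/N, N = 27634.
Small: Wₕ = 0.47734675; term = 0.47734675²·(1 − 0.23758623)·105/3134 = 0.0058203483.
Very large: Wₕ = 0.52265325; term = 0.52265325²·(1 − 0.06349096)·82.8/917 = 0.023099378.
Sum = 0.028919726.
SE = √(0.028919726) = 0.17006.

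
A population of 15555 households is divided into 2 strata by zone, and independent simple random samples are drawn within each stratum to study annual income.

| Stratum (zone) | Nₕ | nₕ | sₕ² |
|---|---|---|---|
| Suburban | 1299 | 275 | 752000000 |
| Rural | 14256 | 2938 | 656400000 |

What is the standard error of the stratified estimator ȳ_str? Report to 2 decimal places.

404.99

Var(ȳ_str) = Σₕ Wₕ²(1 − fₕ)sₕ²/nₕ with Wₕ = Nₕ/N, N = 15555.
Suburban: Wₕ = 0.08351013; term = 0.08351013²·(1 − 0.21170131)·752000000/275 = 15033.297.
Rural: Wₕ = 0.91648987; term = 0.91648987²·(1 − 0.20608866)·656400000/2938 = 148985.54.
Sum = 164018.84.
SE = √(164018.84) = 404.99.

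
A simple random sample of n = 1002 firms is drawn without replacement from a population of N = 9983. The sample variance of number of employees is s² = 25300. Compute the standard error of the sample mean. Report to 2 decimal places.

Under SRS without replacement, Var(ȳ) = (1 − f)·s²/n with f = n/N = 1002/9983 = 0.10037063.
Var(ȳ) = (1 − 0.10037063)·25300/1002 = 0.89962937·25.249501 = 22.715193.
SE(ȳ) = √(22.715193) = 4.77.

4.77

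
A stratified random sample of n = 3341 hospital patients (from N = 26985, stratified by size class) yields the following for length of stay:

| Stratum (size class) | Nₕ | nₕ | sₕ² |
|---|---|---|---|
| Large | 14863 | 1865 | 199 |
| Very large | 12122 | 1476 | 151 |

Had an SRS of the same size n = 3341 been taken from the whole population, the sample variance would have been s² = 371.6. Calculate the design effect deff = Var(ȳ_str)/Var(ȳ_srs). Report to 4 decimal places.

0.4765

Var(ȳ_str) = Σ Wₕ²(1−fₕ)sₕ²/nₕ with Wₕ = Nₕ/26985:
  Large: (14863/26985)²·(1−1865/14863)·199/1865 = 0.02830821
  Very large: (12122/26985)²·(1−1476/12122)·151/1476 = 0.018130362
  → Var(ȳ_str) = 0.046438572.
Var(ȳ_srs) = (1 − 3341/26985)·371.6/3341 = 0.097453571.
deff = 0.046438572 / 0.097453571 = 0.4765.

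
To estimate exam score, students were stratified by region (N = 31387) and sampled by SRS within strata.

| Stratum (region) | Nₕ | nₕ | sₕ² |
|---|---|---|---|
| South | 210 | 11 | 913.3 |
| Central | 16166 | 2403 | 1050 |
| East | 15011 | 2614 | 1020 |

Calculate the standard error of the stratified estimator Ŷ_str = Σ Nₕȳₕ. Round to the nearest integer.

13164

Var(Ŷ_str) = Σₕ Nₕ²(1 − fₕ)sₕ²/nₕ.
South: 210²·(1 − 11/210)·913.3/11 = 3.4697097 × 10^6.
Central: 16166²·(1 − 2403/16166)·1050/2403 = 9.7219014 × 10^7.
East: 15011²·(1 − 2614/15011)·1020/2614 = 7.2614076 × 10^7.
Sum = 1.733028 × 10^8.
SE = √(1.733028 × 10^8) = 13164.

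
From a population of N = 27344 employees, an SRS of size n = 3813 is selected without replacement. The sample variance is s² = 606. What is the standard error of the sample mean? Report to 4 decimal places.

0.3698

Under SRS without replacement, Var(ȳ) = (1 − f)·s²/n with f = n/N = 3813/27344 = 0.13944558.
Var(ȳ) = (1 − 0.13944558)·606/3813 = 0.86055442·0.15892998 = 0.13676789.
SE(ȳ) = √(0.13676789) = 0.3698.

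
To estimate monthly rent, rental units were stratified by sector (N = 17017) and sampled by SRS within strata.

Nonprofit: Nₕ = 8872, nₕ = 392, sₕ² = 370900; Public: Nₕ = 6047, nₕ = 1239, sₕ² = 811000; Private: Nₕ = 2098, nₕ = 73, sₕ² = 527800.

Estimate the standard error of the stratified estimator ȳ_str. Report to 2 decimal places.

20.44

Var(ȳ_str) = Σₕ Wₕ²(1 − fₕ)sₕ²/nₕ with Wₕ = Nₕ/N, N = 17017.
Nonprofit: Wₕ = 0.52136099; term = 0.52136099²·(1 − 0.04418395)·370900/392 = 245.8228.
Public: Wₕ = 0.35535053; term = 0.35535053²·(1 − 0.20489499)·811000/1239 = 65.718551.
Private: Wₕ = 0.12328848; term = 0.12328848²·(1 − 0.03479504)·527800/73 = 106.07451.
Sum = 417.61586.
SE = √(417.61586) = 20.44.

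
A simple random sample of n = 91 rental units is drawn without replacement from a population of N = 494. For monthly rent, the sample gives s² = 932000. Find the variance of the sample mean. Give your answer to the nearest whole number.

Under SRS without replacement, Var(ȳ) = (1 − f)·s²/n with f = n/N = 91/494 = 0.18421053.
Var(ȳ) = (1 − 0.18421053)·932000/91 = 0.81578947·10241.758 = 8355.1186.

8355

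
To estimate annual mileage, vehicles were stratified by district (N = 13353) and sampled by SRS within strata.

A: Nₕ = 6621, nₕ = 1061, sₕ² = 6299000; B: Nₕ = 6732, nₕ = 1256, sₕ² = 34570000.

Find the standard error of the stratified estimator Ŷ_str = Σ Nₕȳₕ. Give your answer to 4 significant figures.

1.110 × 10^6

Var(Ŷ_str) = Σₕ Nₕ²(1 − fₕ)sₕ²/nₕ.
A: 6621²·(1 − 1061/6621)·6299000/1061 = 2.1855191 × 10^11.
B: 6732²·(1 − 1256/6732)·34570000/1256 = 1.0146524 × 10^12.
Sum = 1.2332043 × 10^12.
SE = √(1.2332043 × 10^12) = 1.110 × 10^6.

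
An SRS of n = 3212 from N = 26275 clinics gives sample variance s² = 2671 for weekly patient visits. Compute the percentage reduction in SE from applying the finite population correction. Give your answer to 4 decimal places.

f = n/N = 3212/26275 = 0.12224548.
SE_no-fpc = √(s²/n) = 0.91190412; SE_fpc = √((1−f)s²/n) = 0.85434978.
Ratio = √(1−f) = 0.93688554. Reduction = 100·(1 − 0.93688554) = 6.3114%.

6.3114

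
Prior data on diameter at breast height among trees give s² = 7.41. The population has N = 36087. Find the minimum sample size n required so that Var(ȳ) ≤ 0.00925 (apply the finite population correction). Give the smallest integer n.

784

Without fpc, n₀ = s²/D = 7.41/0.00925 = 801.0811.
With fpc, (1 − n/N)·s²/n ≤ D requires n ≥ n₀/(1 + n₀/N) = 801.0811/(1 + 801.0811/36087) = 783.6844.
Rounding up, n = 784.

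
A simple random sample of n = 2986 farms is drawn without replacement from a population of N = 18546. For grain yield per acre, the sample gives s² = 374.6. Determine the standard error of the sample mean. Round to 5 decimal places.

Under SRS without replacement, Var(ȳ) = (1 − f)·s²/n with f = n/N = 2986/18546 = 0.16100507.
Var(ȳ) = (1 − 0.16100507)·374.6/2986 = 0.83899493·0.12545211 = 0.10525368.
SE(ȳ) = √(0.10525368) = 0.32443.

0.32443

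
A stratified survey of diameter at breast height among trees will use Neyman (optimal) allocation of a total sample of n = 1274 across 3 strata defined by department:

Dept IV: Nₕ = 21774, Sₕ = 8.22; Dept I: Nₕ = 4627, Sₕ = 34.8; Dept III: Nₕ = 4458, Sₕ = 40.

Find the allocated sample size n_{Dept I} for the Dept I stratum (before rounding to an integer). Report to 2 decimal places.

395.78

Neyman allocation: nₕ = n·NₕSₕ / Σⱼ NⱼSⱼ.
Σ NⱼSⱼ = 21774·8.22 + 4627·34.8 + 4458·40 = 518321.88.
n_{Dept I} = 1274·4627·34.8 / 518321.88 = 395.78.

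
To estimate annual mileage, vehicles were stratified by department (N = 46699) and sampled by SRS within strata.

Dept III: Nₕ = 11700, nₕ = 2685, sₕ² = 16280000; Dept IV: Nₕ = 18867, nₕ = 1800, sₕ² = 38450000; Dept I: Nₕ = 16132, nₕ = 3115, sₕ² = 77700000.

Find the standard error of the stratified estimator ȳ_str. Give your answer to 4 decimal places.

Var(ȳ_str) = Σₕ Wₕ²(1 − fₕ)sₕ²/nₕ with Wₕ = Nₕ/N, N = 46699.
Dept III: Wₕ = 0.25054070; term = 0.25054070²·(1 − 0.22948718)·16280000/2685 = 293.25575.
Dept IV: Wₕ = 0.40401293; term = 0.40401293²·(1 − 0.09540467)·38450000/1800 = 3154.051.
Dept I: Wₕ = 0.34544637; term = 0.34544637²·(1 − 0.19309447)·77700000/3115 = 2401.8558.
Sum = 5849.1626.
SE = √(5849.1626) = 76.4798.

76.4798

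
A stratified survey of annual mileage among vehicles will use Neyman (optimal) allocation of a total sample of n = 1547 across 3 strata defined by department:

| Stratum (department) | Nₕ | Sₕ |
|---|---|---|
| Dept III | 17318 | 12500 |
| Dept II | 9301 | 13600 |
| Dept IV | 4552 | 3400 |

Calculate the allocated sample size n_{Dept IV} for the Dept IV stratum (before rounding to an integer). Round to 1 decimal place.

66.8

Neyman allocation: nₕ = n·NₕSₕ / Σⱼ NⱼSⱼ.
Σ NⱼSⱼ = 17318·12500 + 9301·13600 + 4552·3400 = 3.584454 × 10^8.
n_{Dept IV} = 1547·4552·3400 / (3.584454 × 10^8) = 66.8.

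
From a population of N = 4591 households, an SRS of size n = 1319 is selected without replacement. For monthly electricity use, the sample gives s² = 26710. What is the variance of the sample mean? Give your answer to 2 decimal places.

14.43

Under SRS without replacement, Var(ȳ) = (1 − f)·s²/n with f = n/N = 1319/4591 = 0.28730124.
Var(ȳ) = (1 − 0.28730124)·26710/1319 = 0.71269876·20.25019 = 14.432285.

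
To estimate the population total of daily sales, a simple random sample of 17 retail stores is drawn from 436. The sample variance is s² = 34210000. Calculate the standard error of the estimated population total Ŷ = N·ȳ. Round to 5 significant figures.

Var(Ŷ) = N²·Var(ȳ) = N²·(1 − n/N)·s²/n.
f = 17/436 = 0.03899083; Var(ȳ) = 0.96100917·34210000/17 = 1.9338896 × 10^6.
Var(Ŷ) = 436² · (1.9338896 × 10^6) = 3.6762468 × 10^11.
SE(Ŷ) = √(3.6762468 × 10^11) = 606320.

606320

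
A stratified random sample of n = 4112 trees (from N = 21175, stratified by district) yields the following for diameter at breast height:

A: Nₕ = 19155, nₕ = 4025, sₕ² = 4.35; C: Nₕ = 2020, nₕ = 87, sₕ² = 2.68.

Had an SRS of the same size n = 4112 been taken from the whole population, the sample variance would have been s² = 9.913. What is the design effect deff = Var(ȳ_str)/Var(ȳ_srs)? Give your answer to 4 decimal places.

0.4977

Var(ȳ_str) = Σ Wₕ²(1−fₕ)sₕ²/nₕ with Wₕ = Nₕ/21175:
  A: (19155/21175)²·(1−4025/19155)·4.35/4025 = 6.985502 × 10^-4
  C: (2020/21175)²·(1−87/2020)·2.68/87 = 2.6825753 × 10^-4
  → Var(ȳ_str) = 9.6680773 × 10^-4.
Var(ȳ_srs) = (1 − 4112/21175)·9.913/4112 = 0.0019426026.
deff = (9.6680773 × 10^-4) / 0.0019426026 = 0.4977.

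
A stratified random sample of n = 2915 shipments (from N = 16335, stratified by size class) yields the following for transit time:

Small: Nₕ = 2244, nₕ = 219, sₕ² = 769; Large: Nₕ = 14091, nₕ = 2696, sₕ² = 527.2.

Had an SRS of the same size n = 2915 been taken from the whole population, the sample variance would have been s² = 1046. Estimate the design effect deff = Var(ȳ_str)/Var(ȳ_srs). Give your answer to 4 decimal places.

Var(ȳ_str) = Σ Wₕ²(1−fₕ)sₕ²/nₕ with Wₕ = Nₕ/16335:
  Small: (2244/16335)²·(1−219/2244)·769/219 = 0.059798712
  Large: (14091/16335)²·(1−2696/14091)·527.2/2696 = 0.11767207
  → Var(ȳ_str) = 0.17747078.
Var(ȳ_srs) = (1 − 2915/16335)·1046/2915 = 0.29479934.
deff = 0.17747078 / 0.29479934 = 0.6020.

0.6020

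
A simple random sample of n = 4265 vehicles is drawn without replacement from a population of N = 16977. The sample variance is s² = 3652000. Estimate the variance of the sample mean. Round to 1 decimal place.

641.2

Under SRS without replacement, Var(ȳ) = (1 − f)·s²/n with f = n/N = 4265/16977 = 0.25122224.
Var(ȳ) = (1 − 0.25122224)·3652000/4265 = 0.74877776·856.27198 = 641.15741.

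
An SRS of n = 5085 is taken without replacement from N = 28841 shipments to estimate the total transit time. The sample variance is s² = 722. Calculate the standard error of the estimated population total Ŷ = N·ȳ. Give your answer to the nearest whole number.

9863

Var(Ŷ) = N²·Var(ȳ) = N²·(1 − n/N)·s²/n.
f = 5085/28841 = 0.17631150; Var(ȳ) = 0.82368850·722/5085 = 0.11695243.
Var(Ŷ) = 28841² · 0.11695243 = 9.7281415 × 10^7.
SE(Ŷ) = √(9.7281415 × 10^7) = 9863.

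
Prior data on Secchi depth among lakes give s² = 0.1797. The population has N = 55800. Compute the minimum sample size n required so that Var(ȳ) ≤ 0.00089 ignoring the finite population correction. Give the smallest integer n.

202

Without fpc, n₀ = s²/D = 0.1797/0.00089 = 201.9101.
Rounding up, n = 202.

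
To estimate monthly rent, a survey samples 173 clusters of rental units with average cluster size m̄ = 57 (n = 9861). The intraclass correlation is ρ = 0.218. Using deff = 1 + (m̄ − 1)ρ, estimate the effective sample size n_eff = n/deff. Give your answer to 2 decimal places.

746.59

deff = 1 + (57 − 1)·0.218 = 1 + 12.208 = 13.208.
n_eff = 9861 / 13.208 = 746.59.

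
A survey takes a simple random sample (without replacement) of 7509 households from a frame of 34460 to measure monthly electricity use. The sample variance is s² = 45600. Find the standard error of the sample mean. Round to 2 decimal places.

2.18

Under SRS without replacement, Var(ȳ) = (1 − f)·s²/n with f = n/N = 7509/34460 = 0.21790482.
Var(ȳ) = (1 − 0.21790482)·45600/7509 = 0.78209518·6.0727127 = 4.7494394.
SE(ȳ) = √(4.7494394) = 2.18.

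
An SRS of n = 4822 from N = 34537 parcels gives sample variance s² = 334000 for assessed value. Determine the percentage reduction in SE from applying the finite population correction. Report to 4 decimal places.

7.2432

f = n/N = 4822/34537 = 0.13961838.
SE_no-fpc = √(s²/n) = 8.3226117; SE_fpc = √((1−f)s²/n) = 7.7197848.
Ratio = √(1−f) = 0.92756758. Reduction = 100·(1 − 0.92756758) = 7.2432%.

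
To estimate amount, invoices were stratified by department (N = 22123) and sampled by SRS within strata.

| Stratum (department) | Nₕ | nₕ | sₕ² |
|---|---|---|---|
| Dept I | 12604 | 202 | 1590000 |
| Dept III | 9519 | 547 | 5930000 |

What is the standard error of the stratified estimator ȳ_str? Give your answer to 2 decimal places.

Var(ȳ_str) = Σₕ Wₕ²(1 − fₕ)sₕ²/nₕ with Wₕ = Nₕ/N, N = 22123.
Dept I: Wₕ = 0.56972382; term = 0.56972382²·(1 − 0.01602666)·1590000/202 = 2513.957.
Dept III: Wₕ = 0.43027618; term = 0.43027618²·(1 − 0.05746402)·5930000/547 = 1891.7333.
Sum = 4405.6903.
SE = √(4405.6903) = 66.38.

66.38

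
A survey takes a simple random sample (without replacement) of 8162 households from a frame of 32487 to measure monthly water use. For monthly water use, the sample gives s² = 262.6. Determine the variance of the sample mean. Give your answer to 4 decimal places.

0.0241

Under SRS without replacement, Var(ȳ) = (1 − f)·s²/n with f = n/N = 8162/32487 = 0.25123896.
Var(ȳ) = (1 − 0.25123896)·262.6/8162 = 0.74876104·0.032173487 = 0.024090254.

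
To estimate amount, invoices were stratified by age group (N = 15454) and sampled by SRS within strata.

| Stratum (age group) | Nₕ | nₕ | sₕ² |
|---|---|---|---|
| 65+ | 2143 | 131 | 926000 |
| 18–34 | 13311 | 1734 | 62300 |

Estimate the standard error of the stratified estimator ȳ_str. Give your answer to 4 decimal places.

12.2800

Var(ȳ_str) = Σₕ Wₕ²(1 − fₕ)sₕ²/nₕ with Wₕ = Nₕ/N, N = 15454.
65+: Wₕ = 0.13866960; term = 0.13866960²·(1 − 0.06112926)·926000/131 = 127.61685.
18–34: Wₕ = 0.86133040; term = 0.86133040²·(1 − 0.13026820)·62300/1734 = 23.182691.
Sum = 150.79954.
SE = √(150.79954) = 12.2800.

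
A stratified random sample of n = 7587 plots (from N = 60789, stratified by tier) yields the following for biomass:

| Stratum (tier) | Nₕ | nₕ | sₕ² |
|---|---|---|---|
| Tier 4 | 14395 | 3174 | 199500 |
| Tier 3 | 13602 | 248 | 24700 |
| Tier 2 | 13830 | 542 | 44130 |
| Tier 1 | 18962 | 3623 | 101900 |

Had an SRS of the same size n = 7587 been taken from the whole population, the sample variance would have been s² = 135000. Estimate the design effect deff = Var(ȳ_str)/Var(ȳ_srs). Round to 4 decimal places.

Var(ȳ_str) = Σ Wₕ²(1−fₕ)sₕ²/nₕ with Wₕ = Nₕ/60789:
  Tier 4: (14395/60789)²·(1−3174/14395)·199500/3174 = 2.7474463
  Tier 3: (13602/60789)²·(1−248/13602)·24700/248 = 4.8956393
  Tier 2: (13830/60789)²·(1−542/13830)·44130/542 = 4.049174
  Tier 1: (18962/60789)²·(1−3623/18962)·101900/3623 = 2.2137932
  → Var(ȳ_str) = 13.906053.
Var(ȳ_srs) = (1 − 7587/60789)·135000/7587 = 15.572798.
deff = 13.906053 / 15.572798 = 0.8930.

0.8930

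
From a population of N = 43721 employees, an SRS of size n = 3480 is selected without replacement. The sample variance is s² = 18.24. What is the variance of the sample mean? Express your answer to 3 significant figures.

Under SRS without replacement, Var(ȳ) = (1 − f)·s²/n with f = n/N = 3480/43721 = 0.07959562.
Var(ȳ) = (1 − 0.07959562)·18.24/3480 = 0.92040438·0.0052413793 = 0.0048241885.

0.00482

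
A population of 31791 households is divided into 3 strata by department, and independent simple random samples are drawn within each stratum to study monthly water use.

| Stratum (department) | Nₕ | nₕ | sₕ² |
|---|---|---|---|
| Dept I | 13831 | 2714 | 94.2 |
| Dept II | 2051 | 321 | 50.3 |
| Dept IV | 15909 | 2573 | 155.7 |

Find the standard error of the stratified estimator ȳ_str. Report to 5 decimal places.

0.13614

Var(ȳ_str) = Σₕ Wₕ²(1 − fₕ)sₕ²/nₕ with Wₕ = Nₕ/N, N = 31791.
Dept I: Wₕ = 0.43506024; term = 0.43506024²·(1 − 0.19622587)·94.2/2714 = 0.0052804857.
Dept II: Wₕ = 0.06451511; term = 0.06451511²·(1 − 0.15650902)·50.3/321 = 5.5013128 × 10^-4.
Dept IV: Wₕ = 0.50042465; term = 0.50042465²·(1 − 0.16173235)·155.7/2573 = 0.012703077.
Sum = 0.018533694.
SE = √(0.018533694) = 0.13614.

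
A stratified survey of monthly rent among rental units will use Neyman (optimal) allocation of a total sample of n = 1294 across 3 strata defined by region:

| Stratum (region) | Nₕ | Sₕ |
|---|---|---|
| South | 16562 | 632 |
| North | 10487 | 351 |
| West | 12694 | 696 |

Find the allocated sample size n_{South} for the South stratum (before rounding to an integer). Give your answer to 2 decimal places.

Neyman allocation: nₕ = n·NₕSₕ / Σⱼ NⱼSⱼ.
Σ NⱼSⱼ = 16562·632 + 10487·351 + 12694·696 = 2.2983145 × 10^7.
n_{South} = 1294·16562·632 / (2.2983145 × 10^7) = 589.32.

589.32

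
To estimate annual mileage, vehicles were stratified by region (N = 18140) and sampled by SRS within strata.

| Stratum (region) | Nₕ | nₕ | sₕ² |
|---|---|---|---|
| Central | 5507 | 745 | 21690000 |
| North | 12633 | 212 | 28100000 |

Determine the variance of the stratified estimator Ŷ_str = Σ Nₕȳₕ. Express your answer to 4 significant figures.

Var(Ŷ_str) = Σₕ Nₕ²(1 − fₕ)sₕ²/nₕ.
Central: 5507²·(1 − 745/5507)·21690000/745 = 7.6349772 × 10^11.
North: 12633²·(1 − 212/12633)·28100000/212 = 2.0798572 × 10^13.
Sum = 2.156207 × 10^13.

2.156 × 10^13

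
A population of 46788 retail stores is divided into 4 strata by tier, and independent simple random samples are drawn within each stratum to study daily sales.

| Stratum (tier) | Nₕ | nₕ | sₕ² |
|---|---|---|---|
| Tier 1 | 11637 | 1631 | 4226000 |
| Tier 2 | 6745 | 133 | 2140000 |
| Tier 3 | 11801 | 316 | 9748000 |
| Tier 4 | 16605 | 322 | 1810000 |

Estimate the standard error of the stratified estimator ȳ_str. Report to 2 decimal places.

55.41

Var(ȳ_str) = Σₕ Wₕ²(1 − fₕ)sₕ²/nₕ with Wₕ = Nₕ/N, N = 46788.
Tier 1: Wₕ = 0.24871762; term = 0.24871762²·(1 − 0.14015640)·4226000/1631 = 137.81869.
Tier 2: Wₕ = 0.14416090; term = 0.14416090²·(1 − 0.01971831)·2140000/133 = 327.79926.
Tier 3: Wₕ = 0.25222279; term = 0.25222279²·(1 − 0.02677739)·9748000/316 = 1909.8941.
Tier 4: Wₕ = 0.35489869; term = 0.35489869²·(1 − 0.01939175)·1810000/322 = 694.26783.
Sum = 3069.7799.
SE = √(3069.7799) = 55.41.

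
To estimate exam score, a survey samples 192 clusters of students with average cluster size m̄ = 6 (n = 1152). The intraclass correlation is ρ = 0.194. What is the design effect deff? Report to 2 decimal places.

1.97

deff = 1 + (6 − 1)·0.194 = 1 + 0.97 = 1.97.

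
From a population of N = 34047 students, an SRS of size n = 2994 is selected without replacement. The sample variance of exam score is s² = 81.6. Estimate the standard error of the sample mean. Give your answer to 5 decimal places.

Under SRS without replacement, Var(ȳ) = (1 − f)·s²/n with f = n/N = 2994/34047 = 0.08793726.
Var(ȳ) = (1 − 0.08793726)·81.6/2994 = 0.91206274·0.027254509 = 0.024857822.
SE(ȳ) = √(0.024857822) = 0.15766.

0.15766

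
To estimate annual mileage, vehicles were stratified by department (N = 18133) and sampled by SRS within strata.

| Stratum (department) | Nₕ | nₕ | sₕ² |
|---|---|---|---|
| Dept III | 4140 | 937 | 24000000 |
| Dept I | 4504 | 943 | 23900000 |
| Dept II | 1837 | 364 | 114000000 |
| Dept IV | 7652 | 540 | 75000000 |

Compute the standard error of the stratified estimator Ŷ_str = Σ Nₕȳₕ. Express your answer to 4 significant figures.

Var(Ŷ_str) = Σₕ Nₕ²(1 − fₕ)sₕ²/nₕ.
Dept III: 4140²·(1 − 937/4140)·24000000/937 = 3.396479 × 10^11.
Dept I: 4504²·(1 − 943/4504)·23900000/943 = 4.0649627 × 10^11.
Dept II: 1837²·(1 − 364/1837)·114000000/364 = 8.4745251 × 10^11.
Dept IV: 7652²·(1 − 540/7652)·75000000/540 = 7.5584756 × 10^12.
Sum = 9.1520723 × 10^12.
SE = √(9.1520723 × 10^12) = 3.025 × 10^6.

3.025 × 10^6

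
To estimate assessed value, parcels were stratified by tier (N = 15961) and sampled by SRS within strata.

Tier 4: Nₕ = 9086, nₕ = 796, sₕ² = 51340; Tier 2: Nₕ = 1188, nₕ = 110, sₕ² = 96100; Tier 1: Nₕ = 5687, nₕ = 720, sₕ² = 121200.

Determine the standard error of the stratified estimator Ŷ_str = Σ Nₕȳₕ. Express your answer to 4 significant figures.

103600

Var(Ŷ_str) = Σₕ Nₕ²(1 − fₕ)sₕ²/nₕ.
Tier 4: 9086²·(1 − 796/9086)·51340/796 = 4.8581404 × 10^9.
Tier 2: 1188²·(1 − 110/1188)·96100/110 = 1.1188346 × 10^9.
Tier 1: 5687²·(1 − 720/5687)·121200/720 = 4.754967 × 10^9.
Sum = 1.0731942 × 10^10.
SE = √(1.0731942 × 10^10) = 103600.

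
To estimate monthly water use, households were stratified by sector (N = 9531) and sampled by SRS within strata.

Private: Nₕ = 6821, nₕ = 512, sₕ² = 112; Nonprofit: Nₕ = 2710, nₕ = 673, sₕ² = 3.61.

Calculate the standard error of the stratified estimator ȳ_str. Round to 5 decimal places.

0.32242

Var(ȳ_str) = Σₕ Wₕ²(1 − fₕ)sₕ²/nₕ with Wₕ = Nₕ/N, N = 9531.
Private: Wₕ = 0.71566467; term = 0.71566467²·(1 − 0.07506231)·112/512 = 0.10362862.
Nonprofit: Wₕ = 0.28433533; term = 0.28433533²·(1 − 0.24833948)·3.61/673 = 3.2596841 × 10^-4.
Sum = 0.10395459.
SE = √(0.10395459) = 0.32242.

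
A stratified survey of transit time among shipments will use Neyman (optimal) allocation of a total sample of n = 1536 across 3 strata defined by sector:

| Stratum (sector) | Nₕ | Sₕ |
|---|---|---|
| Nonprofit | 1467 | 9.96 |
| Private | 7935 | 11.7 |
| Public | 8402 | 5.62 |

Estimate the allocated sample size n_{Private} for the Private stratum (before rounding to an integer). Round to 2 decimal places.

921.97

Neyman allocation: nₕ = n·NₕSₕ / Σⱼ NⱼSⱼ.
Σ NⱼSⱼ = 1467·9.96 + 7935·11.7 + 8402·5.62 = 154670.06.
n_{Private} = 1536·7935·11.7 / 154670.06 = 921.97.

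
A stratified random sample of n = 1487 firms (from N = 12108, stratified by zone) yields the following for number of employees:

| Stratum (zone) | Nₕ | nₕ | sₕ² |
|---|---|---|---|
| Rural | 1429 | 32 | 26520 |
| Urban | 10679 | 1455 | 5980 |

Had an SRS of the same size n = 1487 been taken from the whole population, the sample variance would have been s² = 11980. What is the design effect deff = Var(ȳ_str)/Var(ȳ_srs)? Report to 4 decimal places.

1.9876

Var(ȳ_str) = Σ Wₕ²(1−fₕ)sₕ²/nₕ with Wₕ = Nₕ/12108:
  Rural: (1429/12108)²·(1−32/1429)·26520/32 = 11.28515
  Urban: (10679/12108)²·(1−1455/10679)·5980/1455 = 2.7614886
  → Var(ȳ_str) = 14.046639.
Var(ȳ_srs) = (1 − 1487/12108)·11980/1487 = 7.0670611.
deff = 14.046639 / 7.0670611 = 1.9876.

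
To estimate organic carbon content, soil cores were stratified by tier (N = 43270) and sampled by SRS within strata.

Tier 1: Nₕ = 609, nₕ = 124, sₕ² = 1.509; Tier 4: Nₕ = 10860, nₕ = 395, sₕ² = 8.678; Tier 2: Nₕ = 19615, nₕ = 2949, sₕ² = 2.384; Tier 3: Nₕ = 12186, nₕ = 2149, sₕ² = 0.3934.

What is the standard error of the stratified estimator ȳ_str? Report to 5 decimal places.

0.03858

Var(ȳ_str) = Σₕ Wₕ²(1 − fₕ)sₕ²/nₕ with Wₕ = Nₕ/N, N = 43270.
Tier 1: Wₕ = 0.01407442; term = 0.01407442²·(1 − 0.20361248)·1.509/124 = 1.9197859 × 10^-6.
Tier 4: Wₕ = 0.25098220; term = 0.25098220²·(1 − 0.03637201)·8.678/395 = 0.0013335761.
Tier 2: Wₕ = 0.45331639; term = 0.45331639²·(1 − 0.15034412)·2.384/2949 = 1.4114886 × 10^-4.
Tier 3: Wₕ = 0.28162699; term = 0.28162699²·(1 − 0.17634991)·0.3934/2149 = 1.1958845 × 10^-5.
Sum = 0.0014886036.
SE = √(0.0014886036) = 0.03858.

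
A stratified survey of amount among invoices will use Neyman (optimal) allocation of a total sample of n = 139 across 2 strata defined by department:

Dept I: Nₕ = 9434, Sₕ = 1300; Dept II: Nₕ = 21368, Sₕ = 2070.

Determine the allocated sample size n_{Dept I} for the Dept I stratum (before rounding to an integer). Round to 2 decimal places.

Neyman allocation: nₕ = n·NₕSₕ / Σⱼ NⱼSⱼ.
Σ NⱼSⱼ = 9434·1300 + 21368·2070 = 5.649596 × 10^7.
n_{Dept I} = 139·9434·1300 / (5.649596 × 10^7) = 30.17.

30.17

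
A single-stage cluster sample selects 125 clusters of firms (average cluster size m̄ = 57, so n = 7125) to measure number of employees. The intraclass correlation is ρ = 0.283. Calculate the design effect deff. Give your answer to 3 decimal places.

deff = 1 + (57 − 1)·0.283 = 1 + 15.848 = 16.848.

16.848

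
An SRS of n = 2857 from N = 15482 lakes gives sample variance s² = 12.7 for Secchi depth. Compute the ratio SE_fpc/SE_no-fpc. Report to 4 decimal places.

0.9030

f = n/N = 2857/15482 = 0.18453688.
SE_no-fpc = √(s²/n) = 0.0666725; SE_fpc = √((1−f)s²/n) = 0.060207265.
Ratio = √(1−f) = 0.90302997.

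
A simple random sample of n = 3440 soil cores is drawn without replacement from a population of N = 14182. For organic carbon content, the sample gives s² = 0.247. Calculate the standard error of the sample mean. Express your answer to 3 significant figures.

Under SRS without replacement, Var(ȳ) = (1 − f)·s²/n with f = n/N = 3440/14182 = 0.24256099.
Var(ȳ) = (1 − 0.24256099)·0.247/3440 = 0.75743901·7.1802326 × 10^-5 = 5.4385882 × 10^-5.
SE(ȳ) = √(5.4385882 × 10^-5) = 0.00737.

0.00737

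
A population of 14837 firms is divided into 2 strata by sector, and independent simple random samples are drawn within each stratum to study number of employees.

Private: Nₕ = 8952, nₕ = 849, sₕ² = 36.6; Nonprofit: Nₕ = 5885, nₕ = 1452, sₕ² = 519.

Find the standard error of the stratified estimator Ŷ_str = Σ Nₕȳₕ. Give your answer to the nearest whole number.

Var(Ŷ_str) = Σₕ Nₕ²(1 − fₕ)sₕ²/nₕ.
Private: 8952²·(1 − 849/8952)·36.6/849 = 3.1270823 × 10^6.
Nonprofit: 5885²·(1 − 1452/5885)·519/1452 = 9.3249162 × 10^6.
Sum = 1.2451999 × 10^7.
SE = √(1.2451999 × 10^7) = 3529.

3529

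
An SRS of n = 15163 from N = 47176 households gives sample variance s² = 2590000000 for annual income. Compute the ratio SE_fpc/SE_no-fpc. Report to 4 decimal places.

f = n/N = 15163/47176 = 0.32141343.
SE_no-fpc = √(s²/n) = 413.2923; SE_fpc = √((1−f)s²/n) = 340.45518.
Ratio = √(1−f) = 0.82376366.

0.8238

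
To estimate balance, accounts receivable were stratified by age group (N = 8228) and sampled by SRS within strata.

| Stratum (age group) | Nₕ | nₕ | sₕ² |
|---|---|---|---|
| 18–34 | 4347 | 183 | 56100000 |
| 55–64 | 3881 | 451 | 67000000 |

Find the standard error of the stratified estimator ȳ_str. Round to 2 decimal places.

333.43

Var(ȳ_str) = Σₕ Wₕ²(1 − fₕ)sₕ²/nₕ with Wₕ = Nₕ/N, N = 8228.
18–34: Wₕ = 0.52831794; term = 0.52831794²·(1 − 0.04209800)·56100000/183 = 81964.08.
55–64: Wₕ = 0.47168206; term = 0.47168206²·(1 − 0.11620716)·67000000/451 = 29211.069.
Sum = 111175.15.
SE = √(111175.15) = 333.43.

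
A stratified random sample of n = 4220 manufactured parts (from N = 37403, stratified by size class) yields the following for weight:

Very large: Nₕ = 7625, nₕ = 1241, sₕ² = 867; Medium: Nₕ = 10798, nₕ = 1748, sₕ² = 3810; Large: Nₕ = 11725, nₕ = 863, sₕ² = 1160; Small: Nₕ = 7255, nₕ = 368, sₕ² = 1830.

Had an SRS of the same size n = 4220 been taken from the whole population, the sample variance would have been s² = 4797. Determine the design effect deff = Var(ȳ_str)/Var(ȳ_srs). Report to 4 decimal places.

Var(ȳ_str) = Σ Wₕ²(1−fₕ)sₕ²/nₕ with Wₕ = Nₕ/37403:
  Very large: (7625/37403)²·(1−1241/7625)·867/1241 = 0.024309004
  Medium: (10798/37403)²·(1−1748/10798)·3810/1748 = 0.15225185
  Large: (11725/37403)²·(1−863/11725)·1160/863 = 0.12236493
  Small: (7255/37403)²·(1−368/7255)·1830/368 = 0.17760611
  → Var(ȳ_str) = 0.47653189.
Var(ȳ_srs) = (1 − 4220/37403)·4797/4220 = 1.0084781.
deff = 0.47653189 / 1.0084781 = 0.4725.

0.4725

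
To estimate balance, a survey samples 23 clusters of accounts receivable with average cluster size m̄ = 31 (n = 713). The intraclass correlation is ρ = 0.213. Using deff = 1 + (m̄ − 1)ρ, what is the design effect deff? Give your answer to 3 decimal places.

7.390

deff = 1 + (31 − 1)·0.213 = 1 + 6.39 = 7.39.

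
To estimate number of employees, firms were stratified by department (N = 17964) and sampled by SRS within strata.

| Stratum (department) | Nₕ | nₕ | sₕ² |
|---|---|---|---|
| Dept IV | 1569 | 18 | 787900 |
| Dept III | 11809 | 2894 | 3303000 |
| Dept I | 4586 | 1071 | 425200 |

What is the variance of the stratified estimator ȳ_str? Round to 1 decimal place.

722.3

Var(ȳ_str) = Σₕ Wₕ²(1 − fₕ)sₕ²/nₕ with Wₕ = Nₕ/N, N = 17964.
Dept IV: Wₕ = 0.08734135; term = 0.08734135²·(1 − 0.01147228)·787900/18 = 330.08611.
Dept III: Wₕ = 0.65737030; term = 0.65737030²·(1 − 0.24506732)·3303000/2894 = 372.33891.
Dept I: Wₕ = 0.25528835; term = 0.25528835²·(1 − 0.23353685)·425200/1071 = 19.831569.
Sum = 722.25659.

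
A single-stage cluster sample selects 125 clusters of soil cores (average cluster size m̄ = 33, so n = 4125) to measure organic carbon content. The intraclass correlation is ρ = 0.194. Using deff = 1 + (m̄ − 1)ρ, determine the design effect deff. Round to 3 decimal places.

7.208

deff = 1 + (33 − 1)·0.194 = 1 + 6.208 = 7.208.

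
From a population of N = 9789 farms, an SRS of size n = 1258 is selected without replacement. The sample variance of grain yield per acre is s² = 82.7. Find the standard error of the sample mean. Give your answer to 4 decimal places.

Under SRS without replacement, Var(ȳ) = (1 − f)·s²/n with f = n/N = 1258/9789 = 0.12851159.
Var(ȳ) = (1 − 0.12851159)·82.7/1258 = 0.87148841·0.065739269 = 0.05729101.
SE(ȳ) = √(0.05729101) = 0.2394.

0.2394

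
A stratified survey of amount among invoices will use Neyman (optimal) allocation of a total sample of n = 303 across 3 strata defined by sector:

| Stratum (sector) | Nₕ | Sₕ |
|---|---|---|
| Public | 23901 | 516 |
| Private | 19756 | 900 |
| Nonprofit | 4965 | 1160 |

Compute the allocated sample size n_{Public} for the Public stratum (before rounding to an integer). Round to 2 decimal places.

Neyman allocation: nₕ = n·NₕSₕ / Σⱼ NⱼSⱼ.
Σ NⱼSⱼ = 23901·516 + 19756·900 + 4965·1160 = 3.5872716 × 10^7.
n_{Public} = 303·23901·516 / (3.5872716 × 10^7) = 104.17.

104.17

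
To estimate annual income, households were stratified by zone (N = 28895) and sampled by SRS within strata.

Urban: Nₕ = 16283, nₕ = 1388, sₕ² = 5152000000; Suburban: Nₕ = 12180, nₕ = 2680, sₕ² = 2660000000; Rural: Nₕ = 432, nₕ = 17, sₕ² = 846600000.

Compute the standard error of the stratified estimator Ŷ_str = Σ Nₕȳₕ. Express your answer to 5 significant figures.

Var(Ŷ_str) = Σₕ Nₕ²(1 − fₕ)sₕ²/nₕ.
Urban: 16283²·(1 − 1388/16283)·5152000000/1388 = 9.0024625 × 10^14.
Suburban: 12180²·(1 − 2680/12180)·2660000000/2680 = 1.1484649 × 10^14.
Rural: 432²·(1 − 17/432)·846600000/17 = 8.928144 × 10^12.
Sum = 1.0240209 × 10^15.
SE = √(1.0240209 × 10^15) = 3.2000 × 10^7.

3.2000 × 10^7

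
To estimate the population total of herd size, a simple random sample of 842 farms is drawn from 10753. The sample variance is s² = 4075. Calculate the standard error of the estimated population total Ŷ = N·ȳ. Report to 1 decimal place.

Var(Ŷ) = N²·Var(ȳ) = N²·(1 − n/N)·s²/n.
f = 842/10753 = 0.07830373; Var(ȳ) = 0.92169627·4075/842 = 4.4607034.
Var(Ŷ) = 10753² · 4.4607034 = 5.1577779 × 10^8.
SE(Ŷ) = √(5.1577779 × 10^8) = 22710.7.

22710.7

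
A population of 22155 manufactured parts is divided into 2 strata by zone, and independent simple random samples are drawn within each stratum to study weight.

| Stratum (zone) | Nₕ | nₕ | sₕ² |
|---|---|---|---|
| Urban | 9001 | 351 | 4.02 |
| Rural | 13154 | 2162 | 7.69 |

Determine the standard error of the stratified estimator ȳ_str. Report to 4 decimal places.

0.0535

Var(ȳ_str) = Σₕ Wₕ²(1 − fₕ)sₕ²/nₕ with Wₕ = Nₕ/N, N = 22155.
Urban: Wₕ = 0.40627398; term = 0.40627398²·(1 − 0.03899567)·4.02/351 = 0.0018166962.
Rural: Wₕ = 0.59372602; term = 0.59372602²·(1 − 0.16436065)·7.69/2162 = 0.0010477597.
Sum = 0.0028644559.
SE = √(0.0028644559) = 0.0535.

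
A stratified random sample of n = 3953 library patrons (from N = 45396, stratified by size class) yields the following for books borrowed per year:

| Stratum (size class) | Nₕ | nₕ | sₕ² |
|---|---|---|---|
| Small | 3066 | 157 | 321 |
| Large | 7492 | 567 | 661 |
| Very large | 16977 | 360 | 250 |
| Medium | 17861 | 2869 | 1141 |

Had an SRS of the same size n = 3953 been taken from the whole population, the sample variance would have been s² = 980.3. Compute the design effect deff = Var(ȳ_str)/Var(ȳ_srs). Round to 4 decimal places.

Var(ȳ_str) = Σ Wₕ²(1−fₕ)sₕ²/nₕ with Wₕ = Nₕ/45396:
  Small: (3066/45396)²·(1−157/3066)·321/157 = 0.0088488346
  Large: (7492/45396)²·(1−567/7492)·661/567 = 0.029349504
  Very large: (16977/45396)²·(1−360/16977)·250/360 = 0.09506396
  Medium: (17861/45396)²·(1−2869/17861)·1141/2869 = 0.051675569
  → Var(ȳ_str) = 0.18493787.
Var(ȳ_srs) = (1 − 3953/45396)·980.3/3953 = 0.22639446.
deff = 0.18493787 / 0.22639446 = 0.8169.

0.8169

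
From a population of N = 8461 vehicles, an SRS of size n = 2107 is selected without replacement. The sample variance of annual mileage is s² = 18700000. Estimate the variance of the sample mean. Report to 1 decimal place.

6665.0

Under SRS without replacement, Var(ȳ) = (1 − f)·s²/n with f = n/N = 2107/8461 = 0.24902494.
Var(ȳ) = (1 − 0.24902494)·18700000/2107 = 0.75097506·8875.178 = 6665.0373.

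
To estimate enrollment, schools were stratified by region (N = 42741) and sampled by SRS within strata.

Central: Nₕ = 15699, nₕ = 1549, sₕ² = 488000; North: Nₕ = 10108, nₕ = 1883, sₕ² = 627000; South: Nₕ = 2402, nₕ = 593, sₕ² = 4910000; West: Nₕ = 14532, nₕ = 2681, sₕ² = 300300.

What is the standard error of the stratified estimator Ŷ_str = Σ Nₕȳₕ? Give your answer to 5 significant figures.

391070

Var(Ŷ_str) = Σₕ Nₕ²(1 − fₕ)sₕ²/nₕ.
Central: 15699²·(1 − 1549/15699)·488000/1549 = 6.9983689 × 10^10.
North: 10108²·(1 − 1883/10108)·627000/1883 = 2.7683332 × 10^10.
South: 2402²·(1 − 593/2402)·4910000/593 = 3.5978112 × 10^10.
West: 14532²·(1 − 2681/14532)·300300/2681 = 1.9290297 × 10^10.
Sum = 1.5293543 × 10^11.
SE = √(1.5293543 × 10^11) = 391070.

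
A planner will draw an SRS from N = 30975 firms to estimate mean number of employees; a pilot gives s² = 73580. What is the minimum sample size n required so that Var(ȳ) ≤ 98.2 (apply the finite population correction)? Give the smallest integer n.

Without fpc, n₀ = s²/D = 73580/98.2 = 749.2872.
With fpc, (1 − n/N)·s²/n ≤ D requires n ≥ n₀/(1 + n₀/N) = 749.2872/(1 + 749.2872/30975) = 731.5900.
Rounding up, n = 732.

732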